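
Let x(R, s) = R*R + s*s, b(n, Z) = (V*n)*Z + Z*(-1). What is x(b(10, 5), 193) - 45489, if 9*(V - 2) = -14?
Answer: -643415/81 ≈ -7943.4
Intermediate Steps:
V = 4/9 (V = 2 + (⅑)*(-14) = 2 - 14/9 = 4/9 ≈ 0.44444)
b(n, Z) = -Z + 4*Z*n/9 (b(n, Z) = (4*n/9)*Z + Z*(-1) = 4*Z*n/9 - Z = -Z + 4*Z*n/9)
x(R, s) = R² + s²
x(b(10, 5), 193) - 45489 = (((⅑)*5*(-9 + 4*10))² + 193²) - 45489 = (((⅑)*5*(-9 + 40))² + 37249) - 45489 = (((⅑)*5*31)² + 37249) - 45489 = ((155/9)² + 37249) - 45489 = (24025/81 + 37249) - 45489 = 3041194/81 - 45489 = -643415/81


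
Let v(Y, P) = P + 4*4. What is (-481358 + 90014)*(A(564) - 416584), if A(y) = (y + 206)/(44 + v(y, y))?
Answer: 2119353157838/13 ≈ 1.6303e+11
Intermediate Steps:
v(Y, P) = 16 + P (v(Y, P) = P + 16 = 16 + P)
A(y) = (206 + y)/(60 + y) (A(y) = (y + 206)/(44 + (16 + y)) = (206 + y)/(60 + y))
(-481358 + 90014)*(A(564) - 416584) = (-481358 + 90014)*((206 + 564)/(60 + 564) - 416584) = -391344*(770/624 - 416584) = -391344*((1/624)*770 - 416584) = -391344*(385/312 - 416584) = -391344*(-129973823/312) = 2119353157838/13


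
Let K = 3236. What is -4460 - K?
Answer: -7696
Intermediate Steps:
-4460 - K = -4460 - 1*3236 = -4460 - 3236 = -7696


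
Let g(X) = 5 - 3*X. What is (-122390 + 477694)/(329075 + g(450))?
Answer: 177652/163865 ≈ 1.0841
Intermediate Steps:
(-122390 + 477694)/(329075 + g(450)) = (-122390 + 477694)/(329075 + (5 - 3*450)) = 355304/(329075 + (5 - 1350)) = 355304/(329075 - 1345) = 355304/327730 = 355304*(1/327730) = 177652/163865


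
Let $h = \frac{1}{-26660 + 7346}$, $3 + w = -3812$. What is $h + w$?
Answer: $- \frac{73682911}{19314} \approx -3815.0$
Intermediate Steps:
$w = -3815$ ($w = -3 - 3812 = -3815$)
$h = - \frac{1}{19314}$ ($h = \frac{1}{-19314} = - \frac{1}{19314} \approx -5.1776 \cdot 10^{-5}$)
$h + w = - \frac{1}{19314} - 3815 = - \frac{73682911}{19314}$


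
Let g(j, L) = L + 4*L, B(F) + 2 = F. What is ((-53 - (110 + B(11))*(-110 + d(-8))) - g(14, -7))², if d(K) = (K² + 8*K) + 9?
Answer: 144024001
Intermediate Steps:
B(F) = -2 + F
g(j, L) = 5*L
d(K) = 9 + K² + 8*K
((-53 - (110 + B(11))*(-110 + d(-8))) - g(14, -7))² = ((-53 - (110 + (-2 + 11))*(-110 + (9 + (-8)² + 8*(-8)))) - 5*(-7))² = ((-53 - (110 + 9)*(-110 + (9 + 64 - 64))) - 1*(-35))² = ((-53 - 119*(-110 + 9)) + 35)² = ((-53 - 119*(-101)) + 35)² = ((-53 - 1*(-12019)) + 35)² = ((-53 + 12019) + 35)² = (11966 + 35)² = 12001² = 144024001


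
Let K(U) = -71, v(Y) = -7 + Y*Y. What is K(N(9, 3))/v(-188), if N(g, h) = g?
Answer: -71/35337 ≈ -0.0020092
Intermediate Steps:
v(Y) = -7 + Y**2
K(N(9, 3))/v(-188) = -71/(-7 + (-188)**2) = -71/(-7 + 35344) = -71/35337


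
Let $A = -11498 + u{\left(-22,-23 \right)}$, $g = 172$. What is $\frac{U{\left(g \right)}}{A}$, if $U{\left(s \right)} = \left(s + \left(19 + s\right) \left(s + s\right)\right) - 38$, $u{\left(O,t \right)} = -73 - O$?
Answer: $- \frac{65838}{11549} \approx -5.7008$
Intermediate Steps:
$U{\left(s \right)} = -38 + s + 2 s \left(19 + s\right)$ ($U{\left(s \right)} = \left(s + \left(19 + s\right) 2 s\right) - 38 = \left(s + 2 s \left(19 + s\right)\right) - 38 = -38 + s + 2 s \left(19 + s\right)$)
$A = -11549$ ($A = -11498 - 51 = -11549$)
$\frac{U{\left(g \right)}}{A} = \frac{-38 + 2 \cdot 172^{2} + 39 \cdot 172}{-11549} = \left(-38 + 2 \cdot 29584 + 6708\right) \left(- \frac{1}{11549}\right) = \left(-38 + 59168 + 6708\right) \left(- \frac{1}{11549}\right) = 65838 \left(- \frac{1}{11549}\right) = - \frac{65838}{11549}$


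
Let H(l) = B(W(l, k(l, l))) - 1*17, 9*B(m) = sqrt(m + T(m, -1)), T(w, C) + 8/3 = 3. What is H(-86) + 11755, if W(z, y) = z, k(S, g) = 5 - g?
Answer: 11738 + I*sqrt(771)/27 ≈ 11738.0 + 1.0284*I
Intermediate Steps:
T(w, C) = 1/3 (T(w, C) = -8/3 + 3 = 1/3)
B(m) = sqrt(1/3 + m)/9 (B(m) = sqrt(m + 1/3)/9 = sqrt(1/3 + m)/9)
H(l) = -17 + sqrt(3 + 9*l)/27 (H(l) = sqrt(3 + 9*l)/27 - 1*17 = sqrt(3 + 9*l)/27 - 17 = -17 + sqrt(3 + 9*l)/27)
H(-86) + 11755 = (-17 + sqrt(3 + 9*(-86))/27) + 11755 = (-17 + sqrt(3 - 774)/27) + 11755 = (-17 + sqrt(-771)/27) + 11755 = (-17 + (I*sqrt(771))/27) + 11755 = (-17 + I*sqrt(771)/27) + 11755 = 11738 + I*sqrt(771)/27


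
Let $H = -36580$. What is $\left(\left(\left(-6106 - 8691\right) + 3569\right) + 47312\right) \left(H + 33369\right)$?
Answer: $-115865724$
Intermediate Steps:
$\left(\left(\left(-6106 - 8691\right) + 3569\right) + 47312\right) \left(H + 33369\right) = \left(\left(\left(-6106 - 8691\right) + 3569\right) + 47312\right) \left(-36580 + 33369\right) = \left(\left(-14797 + 3569\right) + 47312\right) \left(-3211\right) = \left(-11228 + 47312\right) \left(-3211\right) = 36084 \left(-3211\right) = -115865724$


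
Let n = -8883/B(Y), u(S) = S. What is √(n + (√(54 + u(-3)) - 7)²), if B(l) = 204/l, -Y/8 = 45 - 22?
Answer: √(2344402 - 4046*√51)/17 ≈ 89.510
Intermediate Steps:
Y = -184 (Y = -8*(45 - 22) = -8*23 = -184)
n = 136206/17 (n = -8883/(204/(-184)) = -8883/(204*(-1/184)) = -8883/(-51/46) = -8883*(-46/51) = 136206/17 ≈ 8012.1)
√(n + (√(54 + u(-3)) - 7)²) = √(136206/17 + (√(54 - 3) - 7)²) = √(136206/17 + (√51 - 7)²) = √(136206/17 + (-7 + √51)²)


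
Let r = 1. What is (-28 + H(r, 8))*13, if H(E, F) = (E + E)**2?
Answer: -312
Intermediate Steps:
H(E, F) = 4*E**2 (H(E, F) = (2*E)**2 = 4*E**2)
(-28 + H(r, 8))*13 = (-28 + 4*1**2)*13 = (-28 + 4*1)*13 = (-28 + 4)*13 = -24*13 = -312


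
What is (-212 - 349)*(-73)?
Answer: 40953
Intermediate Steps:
(-212 - 349)*(-73) = -561*(-73) = 40953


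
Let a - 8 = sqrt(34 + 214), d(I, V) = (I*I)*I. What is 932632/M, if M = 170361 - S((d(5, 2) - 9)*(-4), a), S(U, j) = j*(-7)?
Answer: 158936347544/29041941737 - 13056848*sqrt(62)/29041941737 ≈ 5.4691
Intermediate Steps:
d(I, V) = I**3 (d(I, V) = I**2*I = I**3)
a = 8 + 2*sqrt(62) (a = 8 + sqrt(34 + 214) = 8 + sqrt(248) = 8 + 2*sqrt(62) ≈ 23.748)
S(U, j) = -7*j
M = 170417 + 14*sqrt(62) (M = 170361 - (-7)*(8 + 2*sqrt(62)) = 170361 - (-56 - 14*sqrt(62)) = 170361 + (56 + 14*sqrt(62)) = 170417 + 14*sqrt(62) ≈ 1.7053e+5)
932632/M = 932632/(170417 + 14*sqrt(62))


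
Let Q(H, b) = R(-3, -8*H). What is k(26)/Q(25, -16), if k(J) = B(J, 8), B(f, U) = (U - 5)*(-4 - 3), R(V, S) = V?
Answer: 7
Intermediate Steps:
Q(H, b) = -3
B(f, U) = 35 - 7*U (B(f, U) = (-5 + U)*(-7) = 35 - 7*U)
k(J) = -21 (k(J) = 35 - 7*8 = 35 - 56 = -21)
k(26)/Q(25, -16) = -21/(-3) = -21*(-1/3) = 7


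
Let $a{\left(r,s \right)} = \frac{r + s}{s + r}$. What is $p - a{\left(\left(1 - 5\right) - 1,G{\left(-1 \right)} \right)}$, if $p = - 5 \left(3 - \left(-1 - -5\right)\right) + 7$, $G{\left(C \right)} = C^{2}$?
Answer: $11$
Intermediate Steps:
$p = 12$ ($p = - 5 \left(3 - \left(-1 + 5\right)\right) + 7 = - 5 \left(3 - 4\right) + 7 = \left(-5\right) \left(-1\right) + 7 = 5 + 7 = 12$)
$a{\left(r,s \right)} = 1$ ($a{\left(r,s \right)} = \frac{r + s}{r + s} = 1$)
$p - a{\left(\left(1 - 5\right) - 1,G{\left(-1 \right)} \right)} = 12 - 1 = 11$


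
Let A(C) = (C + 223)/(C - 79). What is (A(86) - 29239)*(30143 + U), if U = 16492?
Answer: -9530515140/7 ≈ -1.3615e+9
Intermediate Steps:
A(C) = (223 + C)/(-79 + C)
(A(86) - 29239)*(30143 + U) = ((223 + 86)/(-79 + 86) - 29239)*(30143 + 16492) = (309/7 - 29239)*46635 = -204364/7*46635 = -9530515140/7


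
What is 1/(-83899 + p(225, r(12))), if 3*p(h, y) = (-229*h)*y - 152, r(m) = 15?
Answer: -3/1024724 ≈ -2.9276e-6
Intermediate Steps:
p(h, y) = -152/3 - 229*h*y/3 (p(h, y) = ((-229*h)*y - 152)/3 = (-229*h*y - 152)/3 = (-152 - 229*h*y)/3 = -152/3 - 229*h*y/3)
1/(-83899 + p(225, r(12))) = 1/(-83899 + (-152/3 - 229/3*225*15)) = 1/(-83899 + (-152/3 - 257625)) = 1/(-83899 - 773027/3) = 1/(-1024724/3) = -3/1024724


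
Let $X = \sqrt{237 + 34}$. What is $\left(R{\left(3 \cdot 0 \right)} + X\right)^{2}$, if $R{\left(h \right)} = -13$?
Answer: $\left(13 - \sqrt{271}\right)^{2} \approx 11.986$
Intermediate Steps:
$X = \sqrt{271} \approx 16.462$
$\left(R{\left(3 \cdot 0 \right)} + X\right)^{2} = \left(-13 + \sqrt{271}\right)^{2}$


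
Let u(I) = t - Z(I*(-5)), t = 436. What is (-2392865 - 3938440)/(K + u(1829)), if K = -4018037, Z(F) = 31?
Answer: 6331305/4017632 ≈ 1.5759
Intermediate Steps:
u(I) = 405 (u(I) = 436 - 1*31 = 436 - 31 = 405)
(-2392865 - 3938440)/(K + u(1829)) = (-2392865 - 3938440)/(-4018037 + 405) = -6331305/(-4017632) = -6331305*(-1/4017632) = 6331305/4017632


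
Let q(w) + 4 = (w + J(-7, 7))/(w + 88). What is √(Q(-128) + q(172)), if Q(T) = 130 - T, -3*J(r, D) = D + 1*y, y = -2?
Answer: √38733045/390 ≈ 15.958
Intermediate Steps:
J(r, D) = ⅔ - D/3 (J(r, D) = -(D + 1*(-2))/3 = -(D - 2)/3 = -(-2 + D)/3 = ⅔ - D/3)
q(w) = -4 + (-5/3 + w)/(88 + w) (q(w) = -4 + (w + (⅔ - ⅓*7))/(w + 88) = -4 + (w + (⅔ - 7/3))/(88 + w) = -4 + (w - 5/3)/(88 + w) = -4 + (-5/3 + w)/(88 + w))
√(Q(-128) + q(172)) = √((130 - 1*(-128)) + (-1061 - 9*172)/(3*(88 + 172))) = √((130 + 128) + (⅓)*(-1061 - 1548)/260) = √(258 + (⅓)*(1/260)*(-2609)) = √(258 - 2609/780) = √(198631/780) = √38733045/390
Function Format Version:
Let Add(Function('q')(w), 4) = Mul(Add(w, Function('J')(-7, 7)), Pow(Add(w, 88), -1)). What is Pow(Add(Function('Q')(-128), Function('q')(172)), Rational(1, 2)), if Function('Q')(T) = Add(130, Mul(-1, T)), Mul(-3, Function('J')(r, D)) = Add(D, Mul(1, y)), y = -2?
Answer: Mul(Rational(1, 390), Pow(38733045, Rational(1, 2))) ≈ 15.958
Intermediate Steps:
Function('J')(r, D) = Add(Rational(2, 3), Mul(Rational(-1, 3), D)) (Function('J')(r, D) = Mul(Rational(-1, 3), Add(D, Mul(1, -2))) = Mul(Rational(-1, 3), Add(D, -2)) = Mul(Rational(-1, 3), Add(-2, D)) = Add(Rational(2, 3), Mul(Rational(-1, 3), D)))
Function('q')(w) = Add(-4, Mul(Pow(Add(88, w), -1), Add(Rational(-5, 3), w))) (Function('q')(w) = Add(-4, Mul(Add(w, Add(Rational(2, 3), Mul(Rational(-1, 3), 7))), Pow(Add(w, 88), -1))) = Add(-4, Mul(Add(w, Add(Rational(2, 3), Rational(-7, 3))), Pow(Add(88, w), -1))) = Add(-4, Mul(Add(w, Rational(-5, 3)), Pow(Add(88, w), -1))) = Add(-4, Mul(Add(Rational(-5, 3), w), Pow(Add(88, w), -1))) = Add(-4, Mul(Pow(Add(88, w), -1), Add(Rational(-5, 3), w))))
Pow(Add(Function('Q')(-128), Function('q')(172)), Rational(1, 2)) = Pow(Add(Add(130, Mul(-1, -128)), Mul(Rational(1, 3), Pow(Add(88, 172), -1), Add(-1061, Mul(-9, 172)))), Rational(1, 2)) = Pow(Add(Add(130, 128), Mul(Rational(1, 3), Pow(260, -1), Add(-1061, -1548))), Rational(1, 2)) = Pow(Add(258, Mul(Rational(1, 3), Rational(1, 260), -2609)), Rational(1, 2)) = Pow(Add(258, Rational(-2609, 780)), Rational(1, 2)) = Pow(Rational(198631, 780), Rational(1, 2)) = Mul(Rational(1, 390), Pow(38733045, Rational(1, 2)))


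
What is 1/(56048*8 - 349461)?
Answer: 1/98923 ≈ 1.0109e-5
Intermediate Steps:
1/(56048*8 - 349461) = 1/(448384 - 349461) = 1/98923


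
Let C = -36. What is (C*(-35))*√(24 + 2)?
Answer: 1260*√26 ≈ 6424.8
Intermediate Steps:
(C*(-35))*√(24 + 2) = (-36*(-35))*√(24 + 2) = 1260*√26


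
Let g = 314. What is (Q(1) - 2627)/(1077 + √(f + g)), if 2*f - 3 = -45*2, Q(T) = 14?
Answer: -432954/178409 + 201*√1082/178409 ≈ -2.3897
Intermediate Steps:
f = -87/2 (f = 3/2 + (-45*2)/2 = 3/2 + (½)*(-90) = 3/2 - 45 = -87/2 ≈ -43.500)
(Q(1) - 2627)/(1077 + √(f + g)) = (14 - 2627)/(1077 + √(-87/2 + 314)) = -2613/(1077 + √(541/2)) = -2613/(1077 + √1082/2)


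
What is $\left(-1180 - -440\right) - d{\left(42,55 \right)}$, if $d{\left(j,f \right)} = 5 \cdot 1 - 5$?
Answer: $-740$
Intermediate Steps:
$d{\left(j,f \right)} = 0$ ($d{\left(j,f \right)} = 5 - 5 = 0$)
$\left(-1180 - -440\right) - d{\left(42,55 \right)} = \left(-1180 - -440\right) - 0 = \left(-1180 + 440\right) + 0 = -740 + 0 = -740$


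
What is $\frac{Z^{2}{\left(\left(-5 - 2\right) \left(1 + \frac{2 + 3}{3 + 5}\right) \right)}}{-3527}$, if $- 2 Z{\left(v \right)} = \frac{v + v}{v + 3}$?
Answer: $- \frac{8281}{15832703} \approx -0.00052303$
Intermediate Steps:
$Z{\left(v \right)} = - \frac{v}{3 + v}$ ($Z{\left(v \right)} = - \frac{\left(v + v\right) \frac{1}{v + 3}}{2} = - \frac{2 v \frac{1}{3 + v}}{2} = - \frac{v}{3 + v}$)
$\frac{Z^{2}{\left(\left(-5 - 2\right) \left(1 + \frac{2 + 3}{3 + 5}\right) \right)}}{-3527} = \frac{\left(- \frac{\left(-5 - 2\right) \left(1 + \frac{2 + 3}{3 + 5}\right)}{3 + \left(-5 - 2\right) \left(1 + \frac{2 + 3}{3 + 5}\right)}\right)^{2}}{-3527} = \left(- \frac{\left(-7\right) \left(1 + \frac{5}{8}\right)}{3 - 7 \left(1 + \frac{5}{8}\right)}\right)^{2} \left(- \frac{1}{3527}\right) = \left(- \frac{\left(-7\right) \frac{13}{8}}{3 - \frac{91}{8}}\right)^{2} \left(- \frac{1}{3527}\right) = \left(\left(-1\right) \left(- \frac{91}{8}\right) \frac{1}{3 - \frac{91}{8}}\right)^{2} \left(- \frac{1}{3527}\right) = \left(\left(-1\right) \left(- \frac{91}{8}\right) \frac{1}{- \frac{67}{8}}\right)^{2} \left(- \frac{1}{3527}\right) = \left(\left(-1\right) \left(- \frac{91}{8}\right) \left(- \frac{8}{67}\right)\right)^{2} \left(- \frac{1}{3527}\right) = \left(- \frac{91}{67}\right)^{2} \left(- \frac{1}{3527}\right) = \frac{8281}{4489} \left(- \frac{1}{3527}\right) = - \frac{8281}{15832703}$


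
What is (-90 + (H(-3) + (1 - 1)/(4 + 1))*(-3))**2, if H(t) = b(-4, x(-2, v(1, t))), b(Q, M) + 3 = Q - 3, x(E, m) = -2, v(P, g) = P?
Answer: 3600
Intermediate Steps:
b(Q, M) = -6 + Q (b(Q, M) = -3 + (Q - 3) = -3 + (-3 + Q) = -6 + Q)
H(t) = -10 (H(t) = -6 - 4 = -10)
(-90 + (H(-3) + (1 - 1)/(4 + 1))*(-3))**2 = (-90 + (-10 + (1 - 1)/(4 + 1))*(-3))**2 = (-90 + (-10 + 0/5)*(-3))**2 = (-90 + (-10 + 0*(1/5))*(-3))**2 = (-90 + (-10 + 0)*(-3))**2 = (-90 - 10*(-3))**2 = (-90 + 30)**2 = (-60)**2 = 3600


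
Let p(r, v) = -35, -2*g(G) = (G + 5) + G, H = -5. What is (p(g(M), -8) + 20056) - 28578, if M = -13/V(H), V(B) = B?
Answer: -8557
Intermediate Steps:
M = 13/5 (M = -13/(-5) = -13*(-1/5) = 13/5 ≈ 2.6000)
g(G) = -5/2 - G (g(G) = -((G + 5) + G)/2 = -((5 + G) + G)/2 = -(5 + 2*G)/2 = -5/2 - G)
(p(g(M), -8) + 20056) - 28578 = (-35 + 20056) - 28578 = 20021 - 28578 = -8557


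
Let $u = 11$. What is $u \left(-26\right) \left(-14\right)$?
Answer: $4004$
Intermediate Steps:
$u \left(-26\right) \left(-14\right) = 11 \left(-26\right) \left(-14\right) = \left(-286\right) \left(-14\right) = 4004$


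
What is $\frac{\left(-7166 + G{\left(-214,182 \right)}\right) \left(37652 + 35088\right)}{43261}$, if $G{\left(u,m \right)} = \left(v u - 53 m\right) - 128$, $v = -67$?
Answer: $- \frac{189269480}{43261} \approx -4375.1$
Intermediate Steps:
$G{\left(u,m \right)} = -128 - 67 u - 53 m$ ($G{\left(u,m \right)} = \left(- 67 u - 53 m\right) - 128 = -128 - 67 u - 53 m$)
$\frac{\left(-7166 + G{\left(-214,182 \right)}\right) \left(37652 + 35088\right)}{43261} = \frac{\left(-7166 - -4564\right) \left(37652 + 35088\right)}{43261} = \left(-7166 - -4564\right) 72740 \cdot \frac{1}{43261} = \left(-7166 + 4564\right) 72740 \cdot \frac{1}{43261} = \left(-2602\right) 72740 \cdot \frac{1}{43261} = \left(-189269480\right) \frac{1}{43261} = - \frac{189269480}{43261}$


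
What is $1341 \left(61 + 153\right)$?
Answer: $286974$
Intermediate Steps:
$1341 \left(61 + 153\right) = 1341 \cdot 214 = 286974$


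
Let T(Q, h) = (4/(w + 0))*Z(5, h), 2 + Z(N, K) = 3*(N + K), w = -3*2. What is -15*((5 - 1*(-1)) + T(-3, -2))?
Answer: -20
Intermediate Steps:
w = -6
Z(N, K) = -2 + 3*K + 3*N (Z(N, K) = -2 + 3*(N + K) = -2 + 3*(K + N) = -2 + (3*K + 3*N) = -2 + 3*K + 3*N)
T(Q, h) = -26/3 - 2*h (T(Q, h) = (4/(-6 + 0))*(-2 + 3*h + 3*5) = (4/(-6))*(-2 + 3*h + 15) = (-⅙*4)*(13 + 3*h) = -2*(13 + 3*h)/3 = -26/3 - 2*h)
-15*((5 - 1*(-1)) + T(-3, -2)) = -15*((5 - 1*(-1)) + (-26/3 - 2*(-2))) = -15*((5 + 1) + (-26/3 + 4)) = -15*(6 - 14/3) = -15*4/3 = -20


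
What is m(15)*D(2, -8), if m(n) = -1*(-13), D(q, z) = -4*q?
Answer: -104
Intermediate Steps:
m(n) = 13
m(15)*D(2, -8) = 13*(-4*2) = 13*(-8) = -104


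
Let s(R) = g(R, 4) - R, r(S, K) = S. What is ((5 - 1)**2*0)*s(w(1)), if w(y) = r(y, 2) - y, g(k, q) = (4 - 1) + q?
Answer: 0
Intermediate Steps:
g(k, q) = 3 + q
w(y) = 0 (w(y) = y - y = 0)
s(R) = 7 - R (s(R) = (3 + 4) - R = 7 - R)
((5 - 1)**2*0)*s(w(1)) = ((5 - 1)**2*0)*(7 - 1*0) = (4**2*0)*(7 + 0) = (16*0)*7 = 0*7 = 0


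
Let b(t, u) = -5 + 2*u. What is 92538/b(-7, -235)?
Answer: -92538/475 ≈ -194.82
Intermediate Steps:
92538/b(-7, -235) = 92538/(-5 + 2*(-235)) = 92538/(-5 - 470) = 92538/(-475) = 92538*(-1/475) = -92538/475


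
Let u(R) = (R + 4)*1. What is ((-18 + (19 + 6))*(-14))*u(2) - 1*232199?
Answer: -232787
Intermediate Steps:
u(R) = 4 + R (u(R) = (4 + R)*1 = 4 + R)
((-18 + (19 + 6))*(-14))*u(2) - 1*232199 = ((-18 + (19 + 6))*(-14))*(4 + 2) - 1*232199 = ((-18 + 25)*(-14))*6 - 232199 = (7*(-14))*6 - 232199 = -98*6 - 232199 = -588 - 232199 = -232787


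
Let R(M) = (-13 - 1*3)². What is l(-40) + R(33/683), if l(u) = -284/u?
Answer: 2631/10 ≈ 263.10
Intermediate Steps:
R(M) = 256 (R(M) = (-13 - 3)² = (-16)² = 256)
l(-40) + R(33/683) = -284/(-40) + 256 = -284*(-1/40) + 256 = 71/10 + 256 = 2631/10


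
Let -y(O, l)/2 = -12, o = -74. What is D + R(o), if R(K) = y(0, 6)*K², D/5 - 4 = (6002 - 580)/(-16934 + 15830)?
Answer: 72543533/552 ≈ 1.3142e+5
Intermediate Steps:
y(O, l) = 24 (y(O, l) = -2*(-12) = 24)
D = -2515/552 (D = 20 + 5*((6002 - 580)/(-16934 + 15830)) = 20 + 5*(5422/(-1104)) = 20 + 5*(5422*(-1/1104)) = 20 + 5*(-2711/552) = 20 - 13555/552 = -2515/552 ≈ -4.5562)
R(K) = 24*K²
D + R(o) = -2515/552 + 24*(-74)² = -2515/552 + 24*5476 = -2515/552 + 131424 = 72543533/552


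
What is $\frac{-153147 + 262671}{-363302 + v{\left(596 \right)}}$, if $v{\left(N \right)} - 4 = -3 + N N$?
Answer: $- \frac{36508}{2695} \approx -13.547$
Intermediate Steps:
$v{\left(N \right)} = 1 + N^{2}$ ($v{\left(N \right)} = 4 + \left(-3 + N N\right) = 4 + \left(-3 + N^{2}\right) = 1 + N^{2}$)
$\frac{-153147 + 262671}{-363302 + v{\left(596 \right)}} = \frac{-153147 + 262671}{-363302 + \left(1 + 596^{2}\right)} = \frac{109524}{-363302 + \left(1 + 355216\right)} = \frac{109524}{-363302 + 355217} = \frac{109524}{-8085} = 109524 \left(- \frac{1}{8085}\right) = - \frac{36508}{2695}$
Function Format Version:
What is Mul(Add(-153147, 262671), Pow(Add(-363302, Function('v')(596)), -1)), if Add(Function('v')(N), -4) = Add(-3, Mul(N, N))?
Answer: Rational(-36508, 2695) ≈ -13.547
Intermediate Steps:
Function('v')(N) = Add(1, Pow(N, 2)) (Function('v')(N) = Add(4, Add(-3, Mul(N, N))) = Add(4, Add(-3, Pow(N, 2))) = Add(1, Pow(N, 2)))
Mul(Add(-153147, 262671), Pow(Add(-363302, Function('v')(596)), -1)) = Mul(Add(-153147, 262671), Pow(Add(-363302, Add(1, Pow(596, 2))), -1)) = Mul(109524, Pow(Add(-363302, Add(1, 355216)), -1)) = Mul(109524, Pow(Add(-363302, 355217), -1)) = Mul(109524, Pow(-8085, -1)) = Mul(109524, Rational(-1, 8085)) = Rational(-36508, 2695)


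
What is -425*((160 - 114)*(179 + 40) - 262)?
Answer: -4170100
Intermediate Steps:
-425*((160 - 114)*(179 + 40) - 262) = -425*(46*219 - 262) = -425*(10074 - 262) = -425*9812 = -4170100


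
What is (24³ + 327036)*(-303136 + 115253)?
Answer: -64041799380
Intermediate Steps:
(24³ + 327036)*(-303136 + 115253) = (13824 + 327036)*(-187883) = 340860*(-187883) = -64041799380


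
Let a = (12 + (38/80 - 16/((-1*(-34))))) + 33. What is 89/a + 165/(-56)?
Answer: -1660375/1713768 ≈ -0.96884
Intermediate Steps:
a = 30603/680 (a = (12 + (38*(1/80) - 16/34)) + 33 = (12 + (19/40 - 16*1/34)) + 33 = (12 + (19/40 - 8/17)) + 33 = (12 + 3/680) + 33 = 8163/680 + 33 = 30603/680 ≈ 45.004)
89/a + 165/(-56) = 89/(30603/680) + 165/(-56) = 89*(680/30603) + 165*(-1/56) = 60520/30603 - 165/56 = -1660375/1713768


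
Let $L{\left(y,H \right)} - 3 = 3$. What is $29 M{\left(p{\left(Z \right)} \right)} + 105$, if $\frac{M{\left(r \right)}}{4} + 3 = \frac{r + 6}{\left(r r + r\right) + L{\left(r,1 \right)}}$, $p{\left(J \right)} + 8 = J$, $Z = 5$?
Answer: $-214$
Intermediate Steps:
$L{\left(y,H \right)} = 6$ ($L{\left(y,H \right)} = 3 + 3 = 6$)
$p{\left(J \right)} = -8 + J$
$M{\left(r \right)} = -12 + \frac{4 \left(6 + r\right)}{6 + r + r^{2}}$ ($M{\left(r \right)} = -12 + 4 \frac{r + 6}{\left(r r + r\right) + 6} = -12 + 4 \frac{6 + r}{\left(r^{2} + r\right) + 6} = -12 + 4 \frac{6 + r}{\left(r + r^{2}\right) + 6} = -12 + 4 \frac{6 + r}{6 + r + r^{2}} = -12 + \frac{4 \left(6 + r\right)}{6 + r + r^{2}}$)
$29 M{\left(p{\left(Z \right)} \right)} + 105 = 29 \frac{4 \left(-12 - 3 \left(-8 + 5\right)^{2} - 2 \left(-8 + 5\right)\right)}{6 + \left(-8 + 5\right) + \left(-8 + 5\right)^{2}} + 105 = 29 \frac{4 \left(-12 - 3 \left(-3\right)^{2} - -6\right)}{6 - 3 + \left(-3\right)^{2}} + 105 = 29 \frac{4 \left(-12 - 27 + 6\right)}{6 - 3 + 9} + 105 = 29 \frac{4 \left(-12 - 27 + 6\right)}{12} + 105 = 29 \cdot 4 \cdot \frac{1}{12} \left(-33\right) + 105 = 29 \left(-11\right) + 105 = -319 + 105 = -214$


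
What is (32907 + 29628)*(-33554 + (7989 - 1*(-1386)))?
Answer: -1512033765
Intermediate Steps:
(32907 + 29628)*(-33554 + (7989 - 1*(-1386))) = 62535*(-33554 + (7989 + 1386)) = 62535*(-33554 + 9375) = 62535*(-24179) = -1512033765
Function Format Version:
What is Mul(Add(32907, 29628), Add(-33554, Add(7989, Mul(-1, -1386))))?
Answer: -1512033765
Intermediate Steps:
Mul(Add(32907, 29628), Add(-33554, Add(7989, Mul(-1, -1386)))) = Mul(62535, Add(-33554, Add(7989, 1386))) = Mul(62535, Add(-33554, 9375)) = Mul(62535, -24179) = -1512033765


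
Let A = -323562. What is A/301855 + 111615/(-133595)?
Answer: -2197651749/1152180535 ≈ -1.9074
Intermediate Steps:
A/301855 + 111615/(-133595) = -323562/301855 + 111615/(-133595) = -323562*1/301855 + 111615*(-1/133595) = -323562/301855 - 3189/3817 = -2197651749/1152180535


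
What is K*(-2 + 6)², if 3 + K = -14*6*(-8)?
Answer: 10704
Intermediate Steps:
K = 669 (K = -3 - 14*6*(-8) = -3 - 84*(-8) = -3 + 672 = 669)
K*(-2 + 6)² = 669*(-2 + 6)² = 669*4² = 669*16 = 10704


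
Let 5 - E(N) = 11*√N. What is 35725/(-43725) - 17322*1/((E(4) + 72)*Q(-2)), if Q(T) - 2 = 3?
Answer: -2789923/43725 ≈ -63.806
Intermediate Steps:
E(N) = 5 - 11*√N
Q(T) = 5 (Q(T) = 2 + 3 = 5)
35725/(-43725) - 17322*1/((E(4) + 72)*Q(-2)) = 35725/(-43725) - 17322*1/(5*((5 - 11*√4) + 72)) = 35725*(-1/43725) - 17322*1/(5*((5 - 11*2) + 72)) = -1429/1749 - 17322*1/(5*((5 - 22) + 72)) = -1429/1749 - 17322*1/(5*(-17 + 72)) = -1429/1749 - 17322/(5*55) = -1429/1749 - 17322/275 = -2789923/43725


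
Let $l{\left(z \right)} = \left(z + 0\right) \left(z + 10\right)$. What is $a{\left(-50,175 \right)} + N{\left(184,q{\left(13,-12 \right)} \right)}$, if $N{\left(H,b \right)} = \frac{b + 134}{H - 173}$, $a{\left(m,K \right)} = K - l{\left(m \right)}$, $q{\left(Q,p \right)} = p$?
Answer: $- \frac{19953}{11} \approx -1813.9$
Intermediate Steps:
$l{\left(z \right)} = z \left(10 + z\right)$
$a{\left(m,K \right)} = K - m \left(10 + m\right)$
$N{\left(H,b \right)} = \frac{134 + b}{-173 + H}$
$a{\left(-50,175 \right)} + N{\left(184,q{\left(13,-12 \right)} \right)} = \left(175 - - 50 \left(10 - 50\right)\right) + \frac{134 - 12}{-173 + 184} = \left(175 - \left(-50\right) \left(-40\right)\right) + \frac{1}{11} \cdot 122 = \left(175 - 2000\right) + \frac{1}{11} \cdot 122 = -1825 + \frac{122}{11} = - \frac{19953}{11}$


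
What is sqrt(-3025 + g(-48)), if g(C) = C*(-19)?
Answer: I*sqrt(2113) ≈ 45.967*I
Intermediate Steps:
g(C) = -19*C
sqrt(-3025 + g(-48)) = sqrt(-3025 - 19*(-48)) = sqrt(-3025 + 912) = sqrt(-2113) = I*sqrt(2113)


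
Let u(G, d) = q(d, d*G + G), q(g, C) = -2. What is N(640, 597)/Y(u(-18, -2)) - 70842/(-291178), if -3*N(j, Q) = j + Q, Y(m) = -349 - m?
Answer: 216966854/151558149 ≈ 1.4316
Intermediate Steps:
u(G, d) = -2
N(j, Q) = -Q/3 - j/3 (N(j, Q) = -(j + Q)/3 = -(Q + j)/3 = -Q/3 - j/3)
N(640, 597)/Y(u(-18, -2)) - 70842/(-291178) = (-1/3*597 - 1/3*640)/(-349 - 1*(-2)) - 70842/(-291178) = (-199 - 640/3)/(-349 + 2) - 70842*(-1/291178) = -1237/3/(-347) + 35421/145589 = -1237/3*(-1/347) + 35421/145589 = 1237/1041 + 35421/145589 = 216966854/151558149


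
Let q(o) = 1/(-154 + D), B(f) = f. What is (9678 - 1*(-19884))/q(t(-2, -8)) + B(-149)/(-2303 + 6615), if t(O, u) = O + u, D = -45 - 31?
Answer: -29318409269/4312 ≈ -6.7993e+6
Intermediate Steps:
D = -76
q(o) = -1/230 (q(o) = 1/(-154 - 76) = 1/(-230) = -1/230)
(9678 - 1*(-19884))/q(t(-2, -8)) + B(-149)/(-2303 + 6615) = (9678 - 1*(-19884))/(-1/230) - 149/(-2303 + 6615) = (9678 + 19884)*(-230) - 149/4312 = 29562*(-230) - 149*1/4312 = -6799260 - 149/4312 = -29318409269/4312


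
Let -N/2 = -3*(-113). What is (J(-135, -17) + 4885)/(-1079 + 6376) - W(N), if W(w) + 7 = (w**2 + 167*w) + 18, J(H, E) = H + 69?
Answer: -1835241474/5297 ≈ -3.4647e+5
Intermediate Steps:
N = -678 (N = -(-6)*(-113) = -2*339 = -678)
J(H, E) = 69 + H
W(w) = 11 + w**2 + 167*w (W(w) = -7 + ((w**2 + 167*w) + 18) = -7 + (18 + w**2 + 167*w) = 11 + w**2 + 167*w)
(J(-135, -17) + 4885)/(-1079 + 6376) - W(N) = ((69 - 135) + 4885)/(-1079 + 6376) - (11 + (-678)**2 + 167*(-678)) = (-66 + 4885)/5297 - (11 + 459684 - 113226) = 4819*(1/5297) - 1*346469 = 4819/5297 - 346469 = -1835241474/5297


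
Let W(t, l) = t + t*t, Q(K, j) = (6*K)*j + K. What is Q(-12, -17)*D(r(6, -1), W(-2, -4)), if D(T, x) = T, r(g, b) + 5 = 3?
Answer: -2424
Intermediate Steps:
Q(K, j) = K + 6*K*j (Q(K, j) = 6*K*j + K = K + 6*K*j)
r(g, b) = -2 (r(g, b) = -5 + 3 = -2)
W(t, l) = t + t**2
Q(-12, -17)*D(r(6, -1), W(-2, -4)) = -12*(1 + 6*(-17))*(-2) = -12*(1 - 102)*(-2) = -12*(-101)*(-2) = 1212*(-2) = -2424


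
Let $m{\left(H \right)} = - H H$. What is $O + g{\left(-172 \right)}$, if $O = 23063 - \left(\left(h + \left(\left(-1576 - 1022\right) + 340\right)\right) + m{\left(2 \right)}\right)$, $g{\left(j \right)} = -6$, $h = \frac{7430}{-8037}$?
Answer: $\frac{203496233}{8037} \approx 25320.0$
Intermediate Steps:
$h = - \frac{7430}{8037}$ ($h = 7430 \left(- \frac{1}{8037}\right) = - \frac{7430}{8037} \approx -0.92447$)
$m{\left(H \right)} = - H^{2}$
$O = \frac{203544455}{8037}$ ($O = 23063 - \left(\left(- \frac{7430}{8037} + \left(\left(-1576 - 1022\right) + 340\right)\right) - 2^{2}\right) = 23063 - \left(\left(- \frac{7430}{8037} + \left(-2598 + 340\right)\right) - 4\right) = 23063 - \left(\left(- \frac{7430}{8037} - 2258\right) - 4\right) = 23063 - \left(- \frac{18154976}{8037} - 4\right) = 23063 - - \frac{18187124}{8037} = 23063 + \frac{18187124}{8037} = \frac{203544455}{8037} \approx 25326.0$)
$O + g{\left(-172 \right)} = \frac{203544455}{8037} - 6 = \frac{203496233}{8037}$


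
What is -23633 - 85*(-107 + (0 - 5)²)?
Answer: -16663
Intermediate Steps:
-23633 - 85*(-107 + (0 - 5)²) = -23633 - 85*(-107 + (-5)²) = -23633 - 85*(-107 + 25) = -23633 - 85*(-82) = -23633 + 6970 = -16663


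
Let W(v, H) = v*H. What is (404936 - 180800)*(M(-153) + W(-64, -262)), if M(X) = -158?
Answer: 3722898960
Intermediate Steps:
W(v, H) = H*v
(404936 - 180800)*(M(-153) + W(-64, -262)) = (404936 - 180800)*(-158 - 262*(-64)) = 224136*(-158 + 16768) = 224136*16610 = 3722898960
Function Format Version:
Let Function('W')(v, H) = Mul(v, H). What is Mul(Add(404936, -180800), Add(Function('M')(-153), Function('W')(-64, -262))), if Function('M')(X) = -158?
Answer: 3722898960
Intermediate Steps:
Function('W')(v, H) = Mul(H, v)
Mul(Add(404936, -180800), Add(Function('M')(-153), Function('W')(-64, -262))) = Mul(Add(404936, -180800), Add(-158, Mul(-262, -64))) = Mul(224136, Add(-158, 16768)) = Mul(224136, 16610) = 3722898960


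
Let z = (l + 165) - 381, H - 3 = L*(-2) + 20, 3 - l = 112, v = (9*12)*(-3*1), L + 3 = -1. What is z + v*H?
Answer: -10369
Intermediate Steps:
L = -4 (L = -3 - 1 = -4)
v = -324 (v = 108*(-3) = -324)
l = -109 (l = 3 - 1*112 = 3 - 112 = -109)
H = 31 (H = 3 + (-4*(-2) + 20) = 3 + (8 + 20) = 3 + 28 = 31)
z = -325 (z = (-109 + 165) - 381 = 56 - 381 = -325)
z + v*H = -325 - 324*31 = -325 - 10044 = -10369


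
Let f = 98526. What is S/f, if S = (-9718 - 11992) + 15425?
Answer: -2095/32842 ≈ -0.063790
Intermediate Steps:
S = -6285 (S = -21710 + 15425 = -6285)
S/f = -6285/98526 = -6285*1/98526 = -2095/32842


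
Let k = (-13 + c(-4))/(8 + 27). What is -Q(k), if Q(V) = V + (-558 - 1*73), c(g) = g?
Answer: 22102/35 ≈ 631.49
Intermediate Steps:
k = -17/35 (k = (-13 - 4)/(8 + 27) = -17/35 ≈ -0.48571)
Q(V) = -631 + V (Q(V) = V + (-558 - 73) = V - 631 = -631 + V)
-Q(k) = -(-631 - 17/35) = -1*(-22102/35) = 22102/35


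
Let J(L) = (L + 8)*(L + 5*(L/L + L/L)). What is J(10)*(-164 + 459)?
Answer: 106200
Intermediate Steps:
J(L) = (8 + L)*(10 + L) (J(L) = (8 + L)*(L + 5*(1 + 1)) = (8 + L)*(L + 5*2) = (8 + L)*(L + 10) = (8 + L)*(10 + L))
J(10)*(-164 + 459) = (80 + 10**2 + 18*10)*(-164 + 459) = (80 + 100 + 180)*295 = 360*295 = 106200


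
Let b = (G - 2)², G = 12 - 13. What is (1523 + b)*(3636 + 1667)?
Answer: 8124196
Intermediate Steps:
G = -1
b = 9 (b = (-1 - 2)² = (-3)² = 9)
(1523 + b)*(3636 + 1667) = (1523 + 9)*(3636 + 1667) = 1532*5303 = 8124196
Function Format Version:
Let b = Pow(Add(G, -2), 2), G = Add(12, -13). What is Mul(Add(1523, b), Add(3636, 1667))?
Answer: 8124196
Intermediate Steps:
G = -1
b = 9 (b = Pow(Add(-1, -2), 2) = Pow(-3, 2) = 9)
Mul(Add(1523, b), Add(3636, 1667)) = Mul(Add(1523, 9), Add(3636, 1667)) = Mul(1532, 5303) = 8124196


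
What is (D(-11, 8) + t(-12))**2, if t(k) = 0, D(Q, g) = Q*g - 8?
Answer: 9216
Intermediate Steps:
D(Q, g) = -8 + Q*g
(D(-11, 8) + t(-12))**2 = ((-8 - 11*8) + 0)**2 = ((-8 - 88) + 0)**2 = (-96 + 0)**2 = (-96)**2 = 9216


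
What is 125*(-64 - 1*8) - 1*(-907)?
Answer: -8093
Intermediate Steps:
125*(-64 - 1*8) - 1*(-907) = 125*(-64 - 8) + 907 = 125*(-72) + 907 = -9000 + 907 = -8093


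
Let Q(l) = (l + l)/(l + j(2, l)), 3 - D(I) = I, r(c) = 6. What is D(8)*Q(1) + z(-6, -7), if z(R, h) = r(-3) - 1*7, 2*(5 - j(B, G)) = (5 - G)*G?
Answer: -7/2 ≈ -3.5000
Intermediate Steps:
D(I) = 3 - I
j(B, G) = 5 - G*(5 - G)/2 (j(B, G) = 5 - (5 - G)*G/2 = 5 - G*(5 - G)/2)
z(R, h) = -1 (z(R, h) = 6 - 1*7 = 6 - 7 = -1)
Q(l) = 2*l/(5 + l²/2 - 3*l/2) (Q(l) = (l + l)/(l + (5 + l²/2 - 5*l/2)) = (2*l)/(5 + l²/2 - 3*l/2) = 2*l/(5 + l²/2 - 3*l/2))
D(8)*Q(1) + z(-6, -7) = (3 - 1*8)*(4*1/(10 + 1² - 3*1)) - 1 = (3 - 8)*(4*1/(10 + 1 - 3)) - 1 = -20/8 - 1 = -5*½ - 1 = -5/2 - 1 = -7/2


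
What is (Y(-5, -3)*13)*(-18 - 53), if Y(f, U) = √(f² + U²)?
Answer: -923*√34 ≈ -5382.0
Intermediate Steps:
Y(f, U) = √(U² + f²)
(Y(-5, -3)*13)*(-18 - 53) = (√((-3)² + (-5)²)*13)*(-18 - 53) = (√(9 + 25)*13)*(-71) = (√34*13)*(-71) = (13*√34)*(-71) = -923*√34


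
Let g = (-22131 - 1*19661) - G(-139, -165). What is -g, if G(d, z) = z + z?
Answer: 41462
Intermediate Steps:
G(d, z) = 2*z
g = -41462 (g = (-22131 - 1*19661) - 2*(-165) = (-22131 - 19661) - 1*(-330) = -41792 + 330 = -41462)
-g = -1*(-41462) = 41462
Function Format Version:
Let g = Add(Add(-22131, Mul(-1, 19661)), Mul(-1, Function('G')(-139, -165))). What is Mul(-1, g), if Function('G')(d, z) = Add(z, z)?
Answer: 41462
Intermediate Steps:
Function('G')(d, z) = Mul(2, z)
g = -41462 (g = Add(Add(-22131, Mul(-1, 19661)), Mul(-1, Mul(2, -165))) = Add(Add(-22131, -19661), Mul(-1, -330)) = Add(-41792, 330) = -41462)
Mul(-1, g) = Mul(-1, -41462) = 41462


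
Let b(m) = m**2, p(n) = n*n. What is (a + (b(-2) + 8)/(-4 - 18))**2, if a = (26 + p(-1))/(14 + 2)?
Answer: 40401/30976 ≈ 1.3043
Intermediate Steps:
p(n) = n**2
a = 27/16 (a = (26 + (-1)**2)/(14 + 2) = (26 + 1)/16 = 27*(1/16) = 27/16 ≈ 1.6875)
(a + (b(-2) + 8)/(-4 - 18))**2 = (27/16 + ((-2)**2 + 8)/(-4 - 18))**2 = (27/16 + (4 + 8)/(-22))**2 = (27/16 + 12*(-1/22))**2 = (27/16 - 6/11)**2 = (201/176)**2 = 40401/30976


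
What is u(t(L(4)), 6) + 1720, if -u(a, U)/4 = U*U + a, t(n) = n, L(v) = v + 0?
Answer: 1560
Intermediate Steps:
L(v) = v
u(a, U) = -4*a - 4*U² (u(a, U) = -4*(U*U + a) = -4*(U² + a) = -4*(a + U²) = -4*a - 4*U²)
u(t(L(4)), 6) + 1720 = (-4*4 - 4*6²) + 1720 = (-16 - 4*36) + 1720 = (-16 - 144) + 1720 = -160 + 1720 = 1560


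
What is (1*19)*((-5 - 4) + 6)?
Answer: -57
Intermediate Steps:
(1*19)*((-5 - 4) + 6) = 19*(-9 + 6) = 19*(-3) = -57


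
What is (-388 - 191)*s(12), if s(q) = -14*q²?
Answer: 1167264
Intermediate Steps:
(-388 - 191)*s(12) = (-388 - 191)*(-14*12²) = -(-8106)*144 = -579*(-2016) = 1167264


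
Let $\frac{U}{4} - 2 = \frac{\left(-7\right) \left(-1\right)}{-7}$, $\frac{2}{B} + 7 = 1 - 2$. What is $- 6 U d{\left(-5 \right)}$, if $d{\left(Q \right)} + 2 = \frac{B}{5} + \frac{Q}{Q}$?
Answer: $\frac{126}{5} \approx 25.2$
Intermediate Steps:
$B = - \frac{1}{4}$ ($B = \frac{2}{-7 + \left(1 - 2\right)} = \frac{2}{-7 - 1} = \frac{2}{-8} = 2 \left(- \frac{1}{8}\right) = - \frac{1}{4} \approx -0.25$)
$U = 4$ ($U = 8 + 4 \frac{\left(-7\right) \left(-1\right)}{-7} = 8 + 4 \cdot 7 \left(- \frac{1}{7}\right) = 8 + 4 \left(-1\right) = 8 - 4 = 4$)
$d{\left(Q \right)} = - \frac{21}{20}$ ($d{\left(Q \right)} = -2 + \left(- \frac{1}{4 \cdot 5} + \frac{Q}{Q}\right) = -2 + \left(\left(- \frac{1}{4}\right) \frac{1}{5} + 1\right) = -2 + \left(- \frac{1}{20} + 1\right) = -2 + \frac{19}{20} = - \frac{21}{20}$)
$- 6 U d{\left(-5 \right)} = \left(-6\right) 4 \left(- \frac{21}{20}\right) = \left(-24\right) \left(- \frac{21}{20}\right) = \frac{126}{5}$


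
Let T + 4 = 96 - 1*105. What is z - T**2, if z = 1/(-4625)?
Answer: -781626/4625 ≈ -169.00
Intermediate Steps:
T = -13 (T = -4 + (96 - 1*105) = -4 + (96 - 105) = -4 - 9 = -13)
z = -1/4625 ≈ -0.00021622
z - T**2 = -1/4625 - 1*(-13)**2 = -1/4625 - 1*169 = -1/4625 - 169 = -781626/4625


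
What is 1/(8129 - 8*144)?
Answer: 1/6977 ≈ 0.00014333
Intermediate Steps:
1/(8129 - 8*144) = 1/(8129 - 1152) = 1/6977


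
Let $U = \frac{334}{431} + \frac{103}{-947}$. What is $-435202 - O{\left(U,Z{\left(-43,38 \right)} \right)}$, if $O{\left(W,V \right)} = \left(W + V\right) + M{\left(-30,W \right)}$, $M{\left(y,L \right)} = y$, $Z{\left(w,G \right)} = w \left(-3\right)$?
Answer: $- \frac{177671422162}{408157} \approx -4.353 \cdot 10^{5}$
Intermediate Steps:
$Z{\left(w,G \right)} = - 3 w$
$U = \frac{271905}{408157}$ ($U = 334 \cdot \frac{1}{431} + 103 \left(- \frac{1}{947}\right) = \frac{334}{431} - \frac{103}{947} = \frac{271905}{408157} \approx 0.66618$)
$O{\left(W,V \right)} = -30 + V + W$ ($O{\left(W,V \right)} = \left(W + V\right) - 30 = \left(V + W\right) - 30 = -30 + V + W$)
$-435202 - O{\left(U,Z{\left(-43,38 \right)} \right)} = -435202 - \left(-30 - -129 + \frac{271905}{408157}\right) = -435202 - \left(-30 + 129 + \frac{271905}{408157}\right) = -435202 - \frac{40679448}{408157} = - \frac{177671422162}{408157}$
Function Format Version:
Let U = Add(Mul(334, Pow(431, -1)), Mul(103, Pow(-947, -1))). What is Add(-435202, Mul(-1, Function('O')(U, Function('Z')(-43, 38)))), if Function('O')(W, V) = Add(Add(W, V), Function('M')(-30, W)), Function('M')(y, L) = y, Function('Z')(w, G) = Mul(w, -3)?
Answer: Rational(-177671422162, 408157) ≈ -4.3530e+5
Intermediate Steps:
Function('Z')(w, G) = Mul(-3, w)
U = Rational(271905, 408157) (U = Add(Mul(334, Rational(1, 431)), Mul(103, Rational(-1, 947))) = Add(Rational(334, 431), Rational(-103, 947)) = Rational(271905, 408157) ≈ 0.66618)
Function('O')(W, V) = Add(-30, V, W) (Function('O')(W, V) = Add(Add(W, V), -30) = Add(Add(V, W), -30) = Add(-30, V, W))
Add(-435202, Mul(-1, Function('O')(U, Function('Z')(-43, 38)))) = Add(-435202, Mul(-1, Add(-30, Mul(-3, -43), Rational(271905, 408157)))) = Add(-435202, Mul(-1, Add(-30, 129, Rational(271905, 408157)))) = Add(-435202, Mul(-1, Rational(40679448, 408157))) = Add(-435202, Rational(-40679448, 408157)) = Rational(-177671422162, 408157)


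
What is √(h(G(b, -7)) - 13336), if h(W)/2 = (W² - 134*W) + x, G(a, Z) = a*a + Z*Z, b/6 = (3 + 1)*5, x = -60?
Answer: √413661414 ≈ 20339.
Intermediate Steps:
b = 120 (b = 6*((3 + 1)*5) = 6*(4*5) = 6*20 = 120)
G(a, Z) = Z² + a² (G(a, Z) = a² + Z² = Z² + a²)
h(W) = -120 - 268*W + 2*W² (h(W) = 2*((W² - 134*W) - 60) = 2*(-60 + W² - 134*W) = -120 - 268*W + 2*W²)
√(h(G(b, -7)) - 13336) = √((-120 - 268*((-7)² + 120²) + 2*((-7)² + 120²)²) - 13336) = √((-120 - 268*(49 + 14400) + 2*(49 + 14400)²) - 13336) = √((-120 - 268*14449 + 2*14449²) - 13336) = √((-120 - 3872332 + 2*208773601) - 13336) = √((-120 - 3872332 + 417547202) - 13336) = √(413674750 - 13336) = √413661414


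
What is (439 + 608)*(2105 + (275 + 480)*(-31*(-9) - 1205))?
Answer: -729785175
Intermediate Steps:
(439 + 608)*(2105 + (275 + 480)*(-31*(-9) - 1205)) = 1047*(2105 + 755*(279 - 1205)) = 1047*(2105 + 755*(-926)) = 1047*(2105 - 699130) = 1047*(-697025) = -729785175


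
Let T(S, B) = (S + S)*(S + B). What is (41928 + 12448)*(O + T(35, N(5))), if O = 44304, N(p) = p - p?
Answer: 2542295504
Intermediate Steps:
N(p) = 0
T(S, B) = 2*S*(B + S) (T(S, B) = (2*S)*(B + S) = 2*S*(B + S))
(41928 + 12448)*(O + T(35, N(5))) = (41928 + 12448)*(44304 + 2*35*(0 + 35)) = 54376*(44304 + 2*35*35) = 54376*(44304 + 2450) = 54376*46754 = 2542295504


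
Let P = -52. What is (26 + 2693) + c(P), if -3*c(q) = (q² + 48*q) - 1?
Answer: 2650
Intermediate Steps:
c(q) = ⅓ - 16*q - q²/3 (c(q) = -((q² + 48*q) - 1)/3 = -(-1 + q² + 48*q)/3 = ⅓ - 16*q - q²/3)
(26 + 2693) + c(P) = (26 + 2693) + (⅓ - 16*(-52) - ⅓*(-52)²) = 2719 + (⅓ + 832 - ⅓*2704) = 2719 + (⅓ + 832 - 2704/3) = 2719 - 69 = 2650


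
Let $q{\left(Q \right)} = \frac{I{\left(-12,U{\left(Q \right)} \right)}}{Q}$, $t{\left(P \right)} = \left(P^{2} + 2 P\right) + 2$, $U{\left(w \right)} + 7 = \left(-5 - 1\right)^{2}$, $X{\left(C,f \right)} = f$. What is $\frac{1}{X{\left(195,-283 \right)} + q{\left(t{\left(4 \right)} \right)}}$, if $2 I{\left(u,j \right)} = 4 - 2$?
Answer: $- \frac{26}{7357} \approx -0.003534$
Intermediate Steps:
$U{\left(w \right)} = 29$ ($U{\left(w \right)} = -7 + \left(-5 - 1\right)^{2} = -7 + \left(-6\right)^{2} = -7 + 36 = 29$)
$I{\left(u,j \right)} = 1$ ($I{\left(u,j \right)} = \frac{4 - 2}{2} = \frac{1}{2} \cdot 2 = 1$)
$t{\left(P \right)} = 2 + P^{2} + 2 P$
$q{\left(Q \right)} = \frac{1}{Q}$ ($q{\left(Q \right)} = 1 \frac{1}{Q} = \frac{1}{Q}$)
$\frac{1}{X{\left(195,-283 \right)} + q{\left(t{\left(4 \right)} \right)}} = \frac{1}{-283 + \frac{1}{2 + 4^{2} + 2 \cdot 4}} = \frac{1}{-283 + \frac{1}{2 + 16 + 8}} = \frac{1}{-283 + \frac{1}{26}} = \frac{1}{- \frac{7357}{26}} = - \frac{26}{7357}$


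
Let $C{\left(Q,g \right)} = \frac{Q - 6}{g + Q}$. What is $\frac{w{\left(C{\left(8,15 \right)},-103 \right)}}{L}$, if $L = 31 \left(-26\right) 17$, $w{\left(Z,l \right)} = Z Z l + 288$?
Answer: $- \frac{75970}{3624179} \approx -0.020962$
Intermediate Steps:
$C{\left(Q,g \right)} = \frac{-6 + Q}{Q + g}$
$w{\left(Z,l \right)} = 288 + l Z^{2}$ ($w{\left(Z,l \right)} = Z^{2} l + 288 = l Z^{2} + 288 = 288 + l Z^{2}$)
$L = -13702$ ($L = \left(-806\right) 17 = -13702$)
$\frac{w{\left(C{\left(8,15 \right)},-103 \right)}}{L} = \frac{288 - 103 \left(\frac{-6 + 8}{8 + 15}\right)^{2}}{-13702} = \left(288 - 103 \left(\frac{1}{23} \cdot 2\right)^{2}\right) \left(- \frac{1}{13702}\right) = \left(288 - 103 \left(\frac{2}{23}\right)^{2}\right) \left(- \frac{1}{13702}\right) = \left(288 - \frac{412}{529}\right) \left(- \frac{1}{13702}\right) = \frac{151940}{529} \left(- \frac{1}{13702}\right) = - \frac{75970}{3624179}$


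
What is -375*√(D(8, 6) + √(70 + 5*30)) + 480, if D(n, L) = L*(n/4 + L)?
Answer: 480 - 375*√(48 + 2*√55) ≈ -2492.5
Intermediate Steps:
D(n, L) = L*(L + n/4) (D(n, L) = L*(n*(¼) + L) = L*(n/4 + L) = L*(L + n/4))
-375*√(D(8, 6) + √(70 + 5*30)) + 480 = -375*√((¼)*6*(8 + 4*6) + √(70 + 5*30)) + 480 = -375*√((¼)*6*(8 + 24) + √(70 + 150)) + 480 = -375*√((¼)*6*32 + √220) + 480 = -375*√(48 + 2*√55) + 480 = 480 - 375*√(48 + 2*√55)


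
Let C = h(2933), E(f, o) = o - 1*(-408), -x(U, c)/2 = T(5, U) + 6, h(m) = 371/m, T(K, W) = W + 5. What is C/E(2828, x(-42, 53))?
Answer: 53/196930 ≈ 0.00026913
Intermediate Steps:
T(K, W) = 5 + W
x(U, c) = -22 - 2*U (x(U, c) = -2*((5 + U) + 6) = -2*(11 + U) = -22 - 2*U)
E(f, o) = 408 + o (E(f, o) = o + 408 = 408 + o)
C = 53/419 (C = 371/2933 = 371*(1/2933) = 53/419 ≈ 0.12649)
C/E(2828, x(-42, 53)) = 53/(419*(408 + (-22 - 2*(-42)))) = 53/(419*(408 + (-22 + 84))) = 53/(419*(408 + 62)) = (53/419)/470 = (53/419)*(1/470) = 53/196930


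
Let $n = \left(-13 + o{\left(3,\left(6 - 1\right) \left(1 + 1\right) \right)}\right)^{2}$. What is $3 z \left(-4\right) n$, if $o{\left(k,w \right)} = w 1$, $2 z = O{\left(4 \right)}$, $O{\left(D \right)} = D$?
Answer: $-216$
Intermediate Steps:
$z = 2$ ($z = \frac{1}{2} \cdot 4 = 2$)
$o{\left(k,w \right)} = w$
$n = 9$ ($n = \left(-13 + \left(6 - 1\right) \left(1 + 1\right)\right)^{2} = \left(-13 + 5 \cdot 2\right)^{2} = \left(-13 + 10\right)^{2} = \left(-3\right)^{2} = 9$)
$3 z \left(-4\right) n = 3 \cdot 2 \left(-4\right) 9 = 6 \left(-4\right) 9 = \left(-24\right) 9 = -216$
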